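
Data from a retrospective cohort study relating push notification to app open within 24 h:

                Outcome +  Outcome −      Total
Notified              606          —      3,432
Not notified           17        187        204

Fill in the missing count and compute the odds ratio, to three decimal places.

The missing cell is in the exposed row: 3432 − 606 = 2826.
So a = 606, b = 2826, c = 17, d = 187.
OR = (a·d)/(b·c) = (606 × 187) / (2826 × 17) = 113322 / 48042 = 2.35881

2.359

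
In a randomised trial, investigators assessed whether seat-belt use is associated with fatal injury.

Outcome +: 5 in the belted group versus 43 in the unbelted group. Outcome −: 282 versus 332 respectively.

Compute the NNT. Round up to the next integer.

11

Risk in treated group = 5/287 = 0.01742; risk in control = 43/375 = 0.11467.
Absolute risk reduction = 0.11467 − 0.01742 = 0.09725
NNT = 1 / ARR = 1 / 0.09725 = 10.283 → round up → 11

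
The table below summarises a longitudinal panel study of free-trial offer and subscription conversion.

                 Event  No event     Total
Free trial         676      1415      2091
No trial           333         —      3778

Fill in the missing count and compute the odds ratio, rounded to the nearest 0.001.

4.942

The missing cell is in the unexposed row: 3778 − 333 = 3445.
So a = 676, b = 1415, c = 333, d = 3445.
OR = (a·d)/(b·c) = (676 × 3445) / (1415 × 333) = 2328820 / 471195 = 4.94237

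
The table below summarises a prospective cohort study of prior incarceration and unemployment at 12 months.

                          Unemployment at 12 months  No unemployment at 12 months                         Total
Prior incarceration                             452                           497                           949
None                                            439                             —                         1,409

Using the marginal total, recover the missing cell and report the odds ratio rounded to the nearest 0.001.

2.010

The missing cell is in the unexposed row: 1409 − 439 = 970.
So a = 452, b = 497, c = 439, d = 970.
OR = (a·d)/(b·c) = (452 × 970) / (497 × 439) = 438440 / 218183 = 2.00951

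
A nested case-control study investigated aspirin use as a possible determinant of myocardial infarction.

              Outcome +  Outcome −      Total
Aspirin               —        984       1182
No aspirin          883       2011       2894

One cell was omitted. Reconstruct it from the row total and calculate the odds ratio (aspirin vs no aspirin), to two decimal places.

The missing cell is in the exposed row: 1182 − 984 = 198.
So a = 198, b = 984, c = 883, d = 2011.
OR = (a·d)/(b·c) = (198 × 2011) / (984 × 883) = 398178 / 868872 = 0.45827

0.46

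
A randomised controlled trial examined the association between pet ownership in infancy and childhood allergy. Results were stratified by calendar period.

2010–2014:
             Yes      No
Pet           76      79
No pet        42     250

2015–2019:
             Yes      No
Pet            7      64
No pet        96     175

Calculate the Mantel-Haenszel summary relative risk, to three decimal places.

1.600

RR_MH = Σ(aᵢ·n₀ᵢ/nᵢ) / Σ(cᵢ·n₁ᵢ/nᵢ), with n₁ᵢ = aᵢ+bᵢ (exposed), n₀ᵢ = cᵢ+dᵢ (unexposed), nᵢ = n₁ᵢ+n₀ᵢ.
Stratum 1 (2010–2014): n₁ = 155, n₀ = 292, n = 447; a·n₀/n = 76·292/447 = 49.6465; c·n₁/n = 42·155/447 = 14.5638
Stratum 2 (2015–2019): n₁ = 71, n₀ = 271, n = 342; a·n₀/n = 7·271/342 = 5.5468; c·n₁/n = 96·71/342 = 19.9298
RR_MH = (49.6465 + 5.5468) / (14.5638 + 19.9298) = 55.1933 / 34.4936 = 1.60010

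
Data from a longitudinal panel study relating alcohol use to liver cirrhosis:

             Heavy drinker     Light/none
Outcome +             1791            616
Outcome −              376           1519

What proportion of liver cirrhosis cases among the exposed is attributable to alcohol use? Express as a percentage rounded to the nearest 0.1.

Reading the table with exposure as columns: a = 1791 (Heavy drinker, case), b = 376 (Heavy drinker, non-case), c = 616 (Light/none, case), d = 1519.
Risk in exposed = 1791/2167 = 0.82649; risk in unexposed = 616/2135 = 0.28852.
RR = 0.82649/0.28852 = 2.86453
AR% = (RR − 1)/RR × 100 = (2.86453 − 1)/2.86453 × 100 = 65.0903%

65.1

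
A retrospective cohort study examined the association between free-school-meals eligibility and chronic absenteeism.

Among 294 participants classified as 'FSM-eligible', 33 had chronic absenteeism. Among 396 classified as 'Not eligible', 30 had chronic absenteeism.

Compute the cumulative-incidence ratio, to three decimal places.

1.482

From the description: a = 33, b = 261, c = 30, d = 366.
Risk in exposed = 33/294 = 0.11224; risk in unexposed = 30/396 = 0.07576.
RR = 0.11224 / 0.07576 = 1.48163
The risk among the exposed is 1.48 times that among the unexposed.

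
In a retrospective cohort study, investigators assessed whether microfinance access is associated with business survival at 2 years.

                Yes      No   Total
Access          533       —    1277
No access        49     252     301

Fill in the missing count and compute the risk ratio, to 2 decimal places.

2.56

The missing cell is in the exposed row: 1277 − 533 = 744.
So a = 533, b = 744, c = 49, d = 252.
RR = [a/(a+b)] / [c/(c+d)] = (533/1277) / (49/301) = 0.41738/0.16279 = 2.56393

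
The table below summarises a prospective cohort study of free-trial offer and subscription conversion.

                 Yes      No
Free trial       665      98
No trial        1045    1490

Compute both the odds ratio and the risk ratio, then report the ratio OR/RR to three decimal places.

Cells: a = 665, b = 98, c = 1045, d = 1490.
OR = (665·1490)/(98·1045) = 990850/102410 = 9.67532
Risk in exposed = 665/763 = 0.87156; risk in unexposed = 1045/2535 = 0.41223; RR = 2.11426
OR/RR = 9.67532 / 2.11426 = 4.57622
The outcome is not rare, so the OR lies further from 1 than the RR.

4.576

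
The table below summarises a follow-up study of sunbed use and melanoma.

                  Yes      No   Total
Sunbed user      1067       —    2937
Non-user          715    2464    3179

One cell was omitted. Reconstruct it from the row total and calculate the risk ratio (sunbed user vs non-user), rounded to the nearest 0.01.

The missing cell is in the exposed row: 2937 − 1067 = 1870.
So a = 1067, b = 1870, c = 715, d = 2464.
RR = [a/(a+b)] / [c/(c+d)] = (1067/2937) / (715/3179) = 0.36330/0.22491 = 1.61527

1.62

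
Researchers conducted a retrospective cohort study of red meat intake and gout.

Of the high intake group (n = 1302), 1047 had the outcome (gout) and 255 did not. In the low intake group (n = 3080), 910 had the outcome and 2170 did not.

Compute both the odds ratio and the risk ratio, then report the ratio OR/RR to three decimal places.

3.597

From the description: a = 1047, b = 255, c = 910, d = 2170.
OR = (1047·2170)/(255·910) = 2271990/232050 = 9.79095
Risk in exposed = 1047/1302 = 0.80415; risk in unexposed = 910/3080 = 0.29545; RR = 2.72173
OR/RR = 9.79095 / 2.72173 = 3.59733
The outcome is not rare, so the OR lies further from 1 than the RR.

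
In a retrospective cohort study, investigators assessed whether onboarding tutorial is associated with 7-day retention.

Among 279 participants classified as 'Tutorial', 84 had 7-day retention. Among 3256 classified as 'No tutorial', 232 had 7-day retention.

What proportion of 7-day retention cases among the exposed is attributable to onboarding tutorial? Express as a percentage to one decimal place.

76.3

From the description: a = 84, b = 195, c = 232, d = 3024.
Risk in exposed = 84/279 = 0.30108; risk in unexposed = 232/3256 = 0.07125.
RR = 0.30108/0.07125 = 4.22544
AR% = (RR − 1)/RR × 100 = (4.22544 − 1)/4.22544 × 100 = 76.3338%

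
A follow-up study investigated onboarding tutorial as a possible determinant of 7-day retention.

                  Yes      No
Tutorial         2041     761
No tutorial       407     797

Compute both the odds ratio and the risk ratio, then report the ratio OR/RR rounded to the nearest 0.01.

2.44

Cells: a = 2041, b = 761, c = 407, d = 797.
OR = (2041·797)/(761·407) = 1626677/309727 = 5.25197
Risk in exposed = 2041/2802 = 0.72841; risk in unexposed = 407/1204 = 0.33804; RR = 2.15480
OR/RR = 5.25197 / 2.15480 = 2.43734
The outcome is not rare, so the OR lies further from 1 than the RR.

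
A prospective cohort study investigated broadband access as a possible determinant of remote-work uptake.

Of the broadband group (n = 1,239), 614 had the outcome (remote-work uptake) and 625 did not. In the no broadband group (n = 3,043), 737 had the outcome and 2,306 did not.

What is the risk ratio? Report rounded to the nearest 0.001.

2.046

From the description: a = 614, b = 625, c = 737, d = 2306.
Risk in exposed = 614/1239 = 0.49556; risk in unexposed = 737/3043 = 0.24220.
RR = 0.49556 / 0.24220 = 2.04612
The risk among the exposed is 2.05 times that among the unexposed.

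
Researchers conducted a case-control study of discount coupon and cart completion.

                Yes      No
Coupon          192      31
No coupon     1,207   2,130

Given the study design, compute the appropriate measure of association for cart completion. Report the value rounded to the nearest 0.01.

Cells: a = 192, b = 31, c = 1207, d = 2130.
This is a case-control study: participants were sampled on outcome status, so risks in the source population cannot be estimated directly — relative risk is not valid here. The odds ratio is the appropriate measure.
OR = (a·d)/(b·c) = (192 × 2130) / (31 × 1207) = 408960 / 37417 = 10.92979

10.93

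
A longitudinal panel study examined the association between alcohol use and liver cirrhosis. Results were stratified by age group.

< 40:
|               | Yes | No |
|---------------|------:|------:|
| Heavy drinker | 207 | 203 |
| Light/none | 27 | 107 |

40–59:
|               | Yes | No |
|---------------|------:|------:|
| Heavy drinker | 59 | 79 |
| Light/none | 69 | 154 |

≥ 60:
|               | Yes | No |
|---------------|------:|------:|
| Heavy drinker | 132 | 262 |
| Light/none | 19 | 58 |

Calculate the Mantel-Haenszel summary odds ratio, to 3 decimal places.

OR_MH = Σ(aᵢdᵢ/nᵢ) / Σ(bᵢcᵢ/nᵢ), where nᵢ is the stratum total.
Stratum 1 (< 40): n = 544; a·d/n = 207·107/544 = 40.7151; b·c/n = 203·27/544 = 10.0754
Stratum 2 (40–59): n = 361; a·d/n = 59·154/361 = 25.1690; b·c/n = 79·69/361 = 15.0997
Stratum 3 (≥ 60): n = 471; a·d/n = 132·58/471 = 16.2548; b·c/n = 262·19/471 = 10.5690
OR_MH = (40.7151 + 25.1690 + 16.2548) / (10.0754 + 15.0997 + 10.5690) = 82.1388 / 35.7441 = 2.29797

2.298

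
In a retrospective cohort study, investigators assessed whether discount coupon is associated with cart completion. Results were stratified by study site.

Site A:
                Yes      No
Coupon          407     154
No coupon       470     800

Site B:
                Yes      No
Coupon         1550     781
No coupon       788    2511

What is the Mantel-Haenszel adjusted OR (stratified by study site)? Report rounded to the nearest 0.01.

OR_MH = Σ(aᵢdᵢ/nᵢ) / Σ(bᵢcᵢ/nᵢ), where nᵢ is the stratum total.
Stratum 1 (Site A): n = 1831; a·d/n = 407·800/1831 = 177.8263; b·c/n = 154·470/1831 = 39.5303
Stratum 2 (Site B): n = 5630; a·d/n = 1550·2511/5630 = 691.3055; b·c/n = 781·788/5630 = 109.3123
OR_MH = (177.8263 + 691.3055) / (39.5303 + 109.3123) = 869.1318 / 148.8426 = 5.83927

5.84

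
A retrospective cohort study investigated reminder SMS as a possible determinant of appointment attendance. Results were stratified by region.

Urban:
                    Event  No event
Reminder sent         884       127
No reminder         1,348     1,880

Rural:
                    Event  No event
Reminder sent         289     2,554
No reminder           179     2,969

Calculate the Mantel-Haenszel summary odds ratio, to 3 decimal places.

OR_MH = Σ(aᵢdᵢ/nᵢ) / Σ(bᵢcᵢ/nᵢ), where nᵢ is the stratum total.
Stratum 1 (Urban): n = 4239; a·d/n = 884·1880/4239 = 392.0547; b·c/n = 127·1348/4239 = 40.3859
Stratum 2 (Rural): n = 5991; a·d/n = 289·2969/5991 = 143.2217; b·c/n = 2554·179/5991 = 76.3088
OR_MH = (392.0547 + 143.2217) / (40.3859 + 76.3088) = 535.2764 / 116.6947 = 4.58698

4.587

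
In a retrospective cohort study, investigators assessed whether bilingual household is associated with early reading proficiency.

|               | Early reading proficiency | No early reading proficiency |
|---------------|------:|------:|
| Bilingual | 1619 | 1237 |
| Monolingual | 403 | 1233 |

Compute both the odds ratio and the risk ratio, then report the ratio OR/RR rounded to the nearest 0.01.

Cells: a = 1619, b = 1237, c = 403, d = 1233.
OR = (1619·1233)/(1237·403) = 1996227/498511 = 4.00438
Risk in exposed = 1619/2856 = 0.56688; risk in unexposed = 403/1636 = 0.24633; RR = 2.30127
OR/RR = 4.00438 / 2.30127 = 1.74008
The outcome is not rare, so the OR lies further from 1 than the RR.

1.74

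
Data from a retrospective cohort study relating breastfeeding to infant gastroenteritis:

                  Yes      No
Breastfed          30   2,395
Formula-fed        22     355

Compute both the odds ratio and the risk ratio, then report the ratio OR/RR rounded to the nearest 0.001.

0.953

Cells: a = 30, b = 2395, c = 22, d = 355.
OR = (30·355)/(2395·22) = 10650/52690 = 0.20213
Risk in exposed = 30/2425 = 0.01237; risk in unexposed = 22/377 = 0.05836; RR = 0.21200
OR/RR = 0.20213 / 0.21200 = 0.95344
The outcome is rare in both groups, so OR ≈ RR (ratio near 1).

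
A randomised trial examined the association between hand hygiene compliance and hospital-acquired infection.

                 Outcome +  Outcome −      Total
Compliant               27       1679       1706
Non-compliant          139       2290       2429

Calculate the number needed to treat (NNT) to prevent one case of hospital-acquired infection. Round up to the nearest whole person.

Risk in treated group = 27/1706 = 0.01583; risk in control = 139/2429 = 0.05723.
Absolute risk reduction = 0.05723 − 0.01583 = 0.04140
NNT = 1 / ARR = 1 / 0.04140 = 24.155 → round up → 25

25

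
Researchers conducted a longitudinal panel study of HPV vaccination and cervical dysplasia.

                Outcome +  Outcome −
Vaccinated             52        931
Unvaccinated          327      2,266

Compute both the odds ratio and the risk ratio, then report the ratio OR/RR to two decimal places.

Cells: a = 52, b = 931, c = 327, d = 2266.
OR = (52·2266)/(931·327) = 117832/304437 = 0.38705
Risk in exposed = 52/983 = 0.05290; risk in unexposed = 327/2593 = 0.12611; RR = 0.41947
OR/RR = 0.38705 / 0.41947 = 0.92270
The outcome is not rare, so the OR lies further from 1 than the RR.

0.92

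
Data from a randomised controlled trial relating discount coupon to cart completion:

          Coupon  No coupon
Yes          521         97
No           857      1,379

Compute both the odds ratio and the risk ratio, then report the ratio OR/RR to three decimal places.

1.502

Reading the table with exposure as columns: a = 521 (Coupon, case), b = 857 (Coupon, non-case), c = 97 (No coupon, case), d = 1379.
OR = (521·1379)/(857·97) = 718459/83129 = 8.64270
Risk in exposed = 521/1378 = 0.37808; risk in unexposed = 97/1476 = 0.06572; RR = 5.75312
OR/RR = 8.64270 / 5.75312 = 1.50226
The outcome is not rare, so the OR lies further from 1 than the RR.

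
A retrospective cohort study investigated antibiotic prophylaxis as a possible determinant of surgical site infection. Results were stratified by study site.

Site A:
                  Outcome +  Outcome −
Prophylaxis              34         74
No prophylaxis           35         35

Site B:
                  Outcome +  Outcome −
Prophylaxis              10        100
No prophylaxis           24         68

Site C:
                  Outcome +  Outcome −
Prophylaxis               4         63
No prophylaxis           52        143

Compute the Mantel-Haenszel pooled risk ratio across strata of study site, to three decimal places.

RR_MH = Σ(aᵢ·n₀ᵢ/nᵢ) / Σ(cᵢ·n₁ᵢ/nᵢ), with n₁ᵢ = aᵢ+bᵢ (exposed), n₀ᵢ = cᵢ+dᵢ (unexposed), nᵢ = n₁ᵢ+n₀ᵢ.
Stratum 1 (Site A): n₁ = 108, n₀ = 70, n = 178; a·n₀/n = 34·70/178 = 13.3708; c·n₁/n = 35·108/178 = 21.2360
Stratum 2 (Site B): n₁ = 110, n₀ = 92, n = 202; a·n₀/n = 10·92/202 = 4.5545; c·n₁/n = 24·110/202 = 13.0693
Stratum 3 (Site C): n₁ = 67, n₀ = 195, n = 262; a·n₀/n = 4·195/262 = 2.9771; c·n₁/n = 52·67/262 = 13.2977
RR_MH = (13.3708 + 4.5545 + 2.9771) / (21.2360 + 13.0693 + 13.2977) = 20.9023 / 47.6030 = 0.43910

0.439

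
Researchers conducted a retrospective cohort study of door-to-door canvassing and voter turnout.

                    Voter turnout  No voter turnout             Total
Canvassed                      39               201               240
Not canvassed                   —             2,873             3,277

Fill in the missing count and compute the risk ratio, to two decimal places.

The missing cell is in the unexposed row: 3277 − 2873 = 404.
So a = 39, b = 201, c = 404, d = 2873.
RR = [a/(a+b)] / [c/(c+d)] = (39/240) / (404/3277) = 0.16250/0.12328 = 1.31810

1.32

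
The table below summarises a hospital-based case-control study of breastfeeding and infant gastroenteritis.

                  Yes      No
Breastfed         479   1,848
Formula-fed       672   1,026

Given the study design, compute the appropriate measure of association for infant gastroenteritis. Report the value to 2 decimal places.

Cells: a = 479, b = 1848, c = 672, d = 1026.
This is a hospital-based case-control study: participants were sampled on outcome status, so risks in the source population cannot be estimated directly — relative risk is not valid here. The odds ratio is the appropriate measure.
OR = (a·d)/(b·c) = (479 × 1026) / (1848 × 672) = 491454 / 1241856 = 0.39574

0.40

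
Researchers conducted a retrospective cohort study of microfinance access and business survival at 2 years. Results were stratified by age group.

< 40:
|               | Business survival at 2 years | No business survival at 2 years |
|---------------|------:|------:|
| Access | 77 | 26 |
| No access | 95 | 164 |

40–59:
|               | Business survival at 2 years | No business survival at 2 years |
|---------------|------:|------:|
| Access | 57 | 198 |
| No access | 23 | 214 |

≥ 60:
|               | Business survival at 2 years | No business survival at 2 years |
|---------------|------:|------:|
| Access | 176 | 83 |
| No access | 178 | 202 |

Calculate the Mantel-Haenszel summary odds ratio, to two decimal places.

2.94

OR_MH = Σ(aᵢdᵢ/nᵢ) / Σ(bᵢcᵢ/nᵢ), where nᵢ is the stratum total.
Stratum 1 (< 40): n = 362; a·d/n = 77·164/362 = 34.8840; b·c/n = 26·95/362 = 6.8232
Stratum 2 (40–59): n = 492; a·d/n = 57·214/492 = 24.7927; b·c/n = 198·23/492 = 9.2561
Stratum 3 (≥ 60): n = 639; a·d/n = 176·202/639 = 55.6369; b·c/n = 83·178/639 = 23.1205
OR_MH = (34.8840 + 24.7927 + 55.6369) / (6.8232 + 9.2561 + 23.1205) = 115.3136 / 39.1998 = 2.94169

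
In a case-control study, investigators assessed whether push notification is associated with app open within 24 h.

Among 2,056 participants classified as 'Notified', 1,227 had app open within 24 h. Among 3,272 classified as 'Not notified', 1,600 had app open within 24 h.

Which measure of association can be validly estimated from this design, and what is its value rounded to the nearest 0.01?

From the description: a = 1227, b = 829, c = 1600, d = 1672.
This is a case-control study: participants were sampled on outcome status, so risks in the source population cannot be estimated directly — relative risk is not valid here. The odds ratio is the appropriate measure.
OR = (a·d)/(b·c) = (1227 × 1672) / (829 × 1600) = 2051544 / 1326400 = 1.54670

1.55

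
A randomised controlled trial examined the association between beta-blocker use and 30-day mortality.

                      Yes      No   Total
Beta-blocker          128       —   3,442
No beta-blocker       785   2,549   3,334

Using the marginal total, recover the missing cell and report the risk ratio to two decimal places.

0.16

The missing cell is in the exposed row: 3442 − 128 = 3314.
So a = 128, b = 3314, c = 785, d = 2549.
RR = [a/(a+b)] / [c/(c+d)] = (128/3442) / (785/3334) = 0.03719/0.23545 = 0.15794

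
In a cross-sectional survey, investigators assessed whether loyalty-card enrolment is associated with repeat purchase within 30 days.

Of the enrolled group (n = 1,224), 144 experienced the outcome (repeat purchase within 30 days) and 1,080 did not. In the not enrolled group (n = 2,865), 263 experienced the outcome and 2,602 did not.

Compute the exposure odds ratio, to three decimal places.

From the description: a = 144, b = 1080, c = 263, d = 2602.
OR = (a·d)/(b·c) = (144 × 2602) / (1080 × 263) = 374688 / 284040 = 1.31914
The odds of repeat purchase within 30 days are about 1.32 times as high in the enrolled group.

1.319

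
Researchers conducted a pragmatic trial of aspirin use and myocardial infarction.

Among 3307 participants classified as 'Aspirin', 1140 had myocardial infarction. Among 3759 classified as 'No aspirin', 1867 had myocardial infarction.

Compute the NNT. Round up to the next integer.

Risk in treated group = 1140/3307 = 0.34472; risk in control = 1867/3759 = 0.49667.
Absolute risk reduction = 0.49667 − 0.34472 = 0.15195
NNT = 1 / ARR = 1 / 0.15195 = 6.581 → round up → 7

7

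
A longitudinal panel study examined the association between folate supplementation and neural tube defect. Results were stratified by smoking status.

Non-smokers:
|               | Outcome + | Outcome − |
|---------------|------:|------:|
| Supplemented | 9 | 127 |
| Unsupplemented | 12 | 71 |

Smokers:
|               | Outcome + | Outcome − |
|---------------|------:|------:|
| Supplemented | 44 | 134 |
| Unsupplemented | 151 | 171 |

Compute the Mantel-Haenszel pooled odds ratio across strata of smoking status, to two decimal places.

0.38

OR_MH = Σ(aᵢdᵢ/nᵢ) / Σ(bᵢcᵢ/nᵢ), where nᵢ is the stratum total.
Stratum 1 (Non-smokers): n = 219; a·d/n = 9·71/219 = 2.9178; b·c/n = 127·12/219 = 6.9589
Stratum 2 (Smokers): n = 500; a·d/n = 44·171/500 = 15.0480; b·c/n = 134·151/500 = 40.4680
OR_MH = (2.9178 + 15.0480) / (6.9589 + 40.4680) = 17.9658 / 47.4269 = 0.37881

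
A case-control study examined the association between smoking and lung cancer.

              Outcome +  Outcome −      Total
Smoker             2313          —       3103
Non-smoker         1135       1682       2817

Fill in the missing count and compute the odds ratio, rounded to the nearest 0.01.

The missing cell is in the exposed row: 3103 − 2313 = 790.
So a = 2313, b = 790, c = 1135, d = 1682.
OR = (a·d)/(b·c) = (2313 × 1682) / (790 × 1135) = 3890466 / 896650 = 4.33889

4.34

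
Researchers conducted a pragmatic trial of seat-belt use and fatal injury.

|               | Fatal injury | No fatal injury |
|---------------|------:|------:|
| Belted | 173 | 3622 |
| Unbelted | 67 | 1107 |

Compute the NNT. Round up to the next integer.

Risk in treated group = 173/3795 = 0.04559; risk in control = 67/1174 = 0.05707.
Absolute risk reduction = 0.05707 − 0.04559 = 0.01148
NNT = 1 / ARR = 1 / 0.01148 = 87.081 → round up → 88

88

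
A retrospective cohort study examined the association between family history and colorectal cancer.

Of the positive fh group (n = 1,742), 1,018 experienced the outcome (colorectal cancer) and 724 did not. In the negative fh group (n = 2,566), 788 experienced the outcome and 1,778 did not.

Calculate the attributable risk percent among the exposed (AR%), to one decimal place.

From the description: a = 1018, b = 724, c = 788, d = 1778.
Risk in exposed = 1018/1742 = 0.58439; risk in unexposed = 788/2566 = 0.30709.
RR = 0.58439/0.30709 = 1.90296
AR% = (RR − 1)/RR × 100 = (1.90296 − 1)/1.90296 × 100 = 47.4503%

47.5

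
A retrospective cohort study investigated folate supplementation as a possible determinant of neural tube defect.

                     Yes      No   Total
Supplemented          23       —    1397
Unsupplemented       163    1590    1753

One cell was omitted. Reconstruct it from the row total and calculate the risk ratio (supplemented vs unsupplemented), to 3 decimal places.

0.177

The missing cell is in the exposed row: 1397 − 23 = 1374.
So a = 23, b = 1374, c = 163, d = 1590.
RR = [a/(a+b)] / [c/(c+d)] = (23/1397) / (163/1753) = 0.01646/0.09298 = 0.17706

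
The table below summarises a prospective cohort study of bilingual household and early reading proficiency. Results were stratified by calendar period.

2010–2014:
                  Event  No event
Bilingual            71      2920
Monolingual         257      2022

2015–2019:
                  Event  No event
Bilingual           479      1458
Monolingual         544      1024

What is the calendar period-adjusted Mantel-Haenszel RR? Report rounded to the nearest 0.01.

0.55

RR_MH = Σ(aᵢ·n₀ᵢ/nᵢ) / Σ(cᵢ·n₁ᵢ/nᵢ), with n₁ᵢ = aᵢ+bᵢ (exposed), n₀ᵢ = cᵢ+dᵢ (unexposed), nᵢ = n₁ᵢ+n₀ᵢ.
Stratum 1 (2010–2014): n₁ = 2991, n₀ = 2279, n = 5270; a·n₀/n = 71·2279/5270 = 30.7038; c·n₁/n = 257·2991/5270 = 145.8609
Stratum 2 (2015–2019): n₁ = 1937, n₀ = 1568, n = 3505; a·n₀/n = 479·1568/3505 = 214.2859; c·n₁/n = 544·1937/3505 = 300.6357
RR_MH = (30.7038 + 214.2859) / (145.8609 + 300.6357) = 244.9897 / 446.4966 = 0.54869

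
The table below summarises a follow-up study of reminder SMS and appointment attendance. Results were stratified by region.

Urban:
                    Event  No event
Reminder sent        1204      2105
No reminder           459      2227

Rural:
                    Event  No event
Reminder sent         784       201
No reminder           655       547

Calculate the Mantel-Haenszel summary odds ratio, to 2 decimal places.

OR_MH = Σ(aᵢdᵢ/nᵢ) / Σ(bᵢcᵢ/nᵢ), where nᵢ is the stratum total.
Stratum 1 (Urban): n = 5995; a·d/n = 1204·2227/5995 = 447.2574; b·c/n = 2105·459/5995 = 161.1668
Stratum 2 (Rural): n = 2187; a·d/n = 784·547/2187 = 196.0896; b·c/n = 201·655/2187 = 60.1989
OR_MH = (447.2574 + 196.0896) / (161.1668 + 60.1989) = 643.3470 / 221.3657 = 2.90626

2.91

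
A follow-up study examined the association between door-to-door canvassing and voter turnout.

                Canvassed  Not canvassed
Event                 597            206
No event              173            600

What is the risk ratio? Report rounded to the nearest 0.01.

Reading the table with exposure as columns: a = 597 (Canvassed, case), b = 173 (Canvassed, non-case), c = 206 (Not canvassed, case), d = 600.
Risk in exposed = 597/770 = 0.77532; risk in unexposed = 206/806 = 0.25558.
RR = 0.77532 / 0.25558 = 3.03355
The risk among the exposed is 3.03 times that among the unexposed.

3.03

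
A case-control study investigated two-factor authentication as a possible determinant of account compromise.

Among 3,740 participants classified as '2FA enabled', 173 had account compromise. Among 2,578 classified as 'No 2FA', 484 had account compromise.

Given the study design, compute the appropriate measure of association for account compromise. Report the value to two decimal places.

From the description: a = 173, b = 3567, c = 484, d = 2094.
This is a case-control study: participants were sampled on outcome status, so risks in the source population cannot be estimated directly — relative risk is not valid here. The odds ratio is the appropriate measure.
OR = (a·d)/(b·c) = (173 × 2094) / (3567 × 484) = 362262 / 1726428 = 0.20983

0.21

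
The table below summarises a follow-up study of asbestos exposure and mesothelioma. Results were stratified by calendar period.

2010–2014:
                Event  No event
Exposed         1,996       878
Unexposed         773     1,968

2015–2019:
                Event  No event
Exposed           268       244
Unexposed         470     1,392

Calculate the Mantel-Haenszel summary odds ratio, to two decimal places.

5.06

OR_MH = Σ(aᵢdᵢ/nᵢ) / Σ(bᵢcᵢ/nᵢ), where nᵢ is the stratum total.
Stratum 1 (2010–2014): n = 5615; a·d/n = 1996·1968/5615 = 699.5776; b·c/n = 878·773/5615 = 120.8716
Stratum 2 (2015–2019): n = 2374; a·d/n = 268·1392/2374 = 157.1424; b·c/n = 244·470/2374 = 48.3067
OR_MH = (699.5776 + 157.1424) / (120.8716 + 48.3067) = 856.7199 / 169.1782 = 5.06401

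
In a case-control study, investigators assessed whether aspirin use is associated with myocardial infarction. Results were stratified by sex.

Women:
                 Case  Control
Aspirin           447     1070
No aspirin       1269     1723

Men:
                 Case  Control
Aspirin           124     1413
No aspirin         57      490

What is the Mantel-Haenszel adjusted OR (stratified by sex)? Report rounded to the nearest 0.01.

OR_MH = Σ(aᵢdᵢ/nᵢ) / Σ(bᵢcᵢ/nᵢ), where nᵢ is the stratum total.
Stratum 1 (Women): n = 4509; a·d/n = 447·1723/4509 = 170.8097; b·c/n = 1070·1269/4509 = 301.1377
Stratum 2 (Men): n = 2084; a·d/n = 124·490/2084 = 29.1555; b·c/n = 1413·57/2084 = 38.6473
OR_MH = (170.8097 + 29.1555) / (301.1377 + 38.6473) = 199.9652 / 339.7850 = 0.58850

0.59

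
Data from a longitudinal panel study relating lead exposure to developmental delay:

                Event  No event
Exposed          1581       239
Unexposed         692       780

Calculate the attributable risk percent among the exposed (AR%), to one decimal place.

Cells: a = 1581, b = 239, c = 692, d = 780.
Risk in exposed = 1581/1820 = 0.86868; risk in unexposed = 692/1472 = 0.47011.
RR = 0.86868/0.47011 = 1.84783
AR% = (RR − 1)/RR × 100 = (1.84783 − 1)/1.84783 × 100 = 45.8825%

45.9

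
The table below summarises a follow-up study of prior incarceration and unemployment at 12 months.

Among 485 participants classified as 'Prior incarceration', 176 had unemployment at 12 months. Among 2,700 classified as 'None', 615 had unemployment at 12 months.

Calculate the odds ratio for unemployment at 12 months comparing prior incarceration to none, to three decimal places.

1.931

From the description: a = 176, b = 309, c = 615, d = 2085.
OR = (a·d)/(b·c) = (176 × 2085) / (309 × 615) = 366960 / 190035 = 1.93101
The odds of unemployment at 12 months are about 1.93 times as high in the prior incarceration group.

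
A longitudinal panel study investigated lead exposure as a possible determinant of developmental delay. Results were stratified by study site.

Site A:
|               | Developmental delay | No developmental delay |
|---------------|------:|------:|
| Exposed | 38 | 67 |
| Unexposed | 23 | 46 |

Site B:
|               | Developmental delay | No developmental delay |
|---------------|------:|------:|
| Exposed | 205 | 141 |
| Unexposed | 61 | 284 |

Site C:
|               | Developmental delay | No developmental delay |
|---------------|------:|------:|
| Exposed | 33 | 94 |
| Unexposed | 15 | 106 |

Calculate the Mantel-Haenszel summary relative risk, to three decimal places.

RR_MH = Σ(aᵢ·n₀ᵢ/nᵢ) / Σ(cᵢ·n₁ᵢ/nᵢ), with n₁ᵢ = aᵢ+bᵢ (exposed), n₀ᵢ = cᵢ+dᵢ (unexposed), nᵢ = n₁ᵢ+n₀ᵢ.
Stratum 1 (Site A): n₁ = 105, n₀ = 69, n = 174; a·n₀/n = 38·69/174 = 15.0690; c·n₁/n = 23·105/174 = 13.8793
Stratum 2 (Site B): n₁ = 346, n₀ = 345, n = 691; a·n₀/n = 205·345/691 = 102.3517; c·n₁/n = 61·346/691 = 30.5441
Stratum 3 (Site C): n₁ = 127, n₀ = 121, n = 248; a·n₀/n = 33·121/248 = 16.1008; c·n₁/n = 15·127/248 = 7.6815
RR_MH = (15.0690 + 102.3517 + 16.1008) / (13.8793 + 30.5441 + 7.6815) = 133.5214 / 52.1049 = 2.56255

2.563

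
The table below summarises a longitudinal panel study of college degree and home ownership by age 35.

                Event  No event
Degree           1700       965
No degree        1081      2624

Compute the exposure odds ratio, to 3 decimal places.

Cells: a = 1700, b = 965, c = 1081, d = 2624.
OR = (a·d)/(b·c) = (1700 × 2624) / (965 × 1081) = 4460800 / 1043165 = 4.27622
The odds of home ownership by age 35 are about 4.28 times as high in the degree group.

4.276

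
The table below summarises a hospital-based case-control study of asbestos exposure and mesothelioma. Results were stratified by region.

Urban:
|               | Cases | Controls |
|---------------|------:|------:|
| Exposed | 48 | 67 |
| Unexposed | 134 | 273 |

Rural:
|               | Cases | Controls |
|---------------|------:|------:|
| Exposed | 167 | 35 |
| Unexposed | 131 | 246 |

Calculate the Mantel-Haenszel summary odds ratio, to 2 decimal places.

3.82

OR_MH = Σ(aᵢdᵢ/nᵢ) / Σ(bᵢcᵢ/nᵢ), where nᵢ is the stratum total.
Stratum 1 (Urban): n = 522; a·d/n = 48·273/522 = 25.1034; b·c/n = 67·134/522 = 17.1992
Stratum 2 (Rural): n = 579; a·d/n = 167·246/579 = 70.9534; b·c/n = 35·131/579 = 7.9188
OR_MH = (25.1034 + 70.9534) / (17.1992 + 7.9188) = 96.0568 / 25.1181 = 3.82421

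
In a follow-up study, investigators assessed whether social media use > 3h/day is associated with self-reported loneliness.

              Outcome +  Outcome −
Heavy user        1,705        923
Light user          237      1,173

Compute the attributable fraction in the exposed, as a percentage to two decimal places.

Cells: a = 1705, b = 923, c = 237, d = 1173.
Risk in exposed = 1705/2628 = 0.64878; risk in unexposed = 237/1410 = 0.16809.
RR = 0.64878/0.16809 = 3.85984
AR% = (RR − 1)/RR × 100 = (3.85984 − 1)/3.85984 × 100 = 74.0922%

74.09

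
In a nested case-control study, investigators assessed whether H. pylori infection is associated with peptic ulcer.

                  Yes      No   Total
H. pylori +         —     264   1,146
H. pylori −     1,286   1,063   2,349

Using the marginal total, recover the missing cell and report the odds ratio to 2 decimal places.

2.76

The missing cell is in the exposed row: 1146 − 264 = 882.
So a = 882, b = 264, c = 1286, d = 1063.
OR = (a·d)/(b·c) = (882 × 1063) / (264 × 1286) = 937566 / 339504 = 2.76158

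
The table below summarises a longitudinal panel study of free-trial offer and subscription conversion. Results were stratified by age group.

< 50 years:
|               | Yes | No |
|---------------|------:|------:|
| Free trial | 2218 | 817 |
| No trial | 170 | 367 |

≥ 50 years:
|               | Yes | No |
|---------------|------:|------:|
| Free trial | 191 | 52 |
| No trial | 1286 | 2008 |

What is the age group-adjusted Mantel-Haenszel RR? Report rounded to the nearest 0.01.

RR_MH = Σ(aᵢ·n₀ᵢ/nᵢ) / Σ(cᵢ·n₁ᵢ/nᵢ), with n₁ᵢ = aᵢ+bᵢ (exposed), n₀ᵢ = cᵢ+dᵢ (unexposed), nᵢ = n₁ᵢ+n₀ᵢ.
Stratum 1 (< 50 years): n₁ = 3035, n₀ = 537, n = 3572; a·n₀/n = 2218·537/3572 = 333.4451; c·n₁/n = 170·3035/3572 = 144.4429
Stratum 2 (≥ 50 years): n₁ = 243, n₀ = 3294, n = 3537; a·n₀/n = 191·3294/3537 = 177.8779; c·n₁/n = 1286·243/3537 = 88.3511
RR_MH = (333.4451 + 177.8779) / (144.4429 + 88.3511) = 511.3230 / 232.7940 = 2.19646

2.20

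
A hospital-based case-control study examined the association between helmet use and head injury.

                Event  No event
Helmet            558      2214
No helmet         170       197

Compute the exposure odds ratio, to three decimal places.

0.292

Cells: a = 558, b = 2214, c = 170, d = 197.
OR = (a·d)/(b·c) = (558 × 197) / (2214 × 170) = 109926 / 376380 = 0.29206
Exposure is associated with lower odds of head injury (OR = 0.29 < 1).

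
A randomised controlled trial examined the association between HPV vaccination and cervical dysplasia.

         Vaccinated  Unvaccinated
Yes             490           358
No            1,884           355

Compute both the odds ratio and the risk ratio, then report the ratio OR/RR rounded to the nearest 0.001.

Reading the table with exposure as columns: a = 490 (Vaccinated, case), b = 1884 (Vaccinated, non-case), c = 358 (Unvaccinated, case), d = 355.
OR = (490·355)/(1884·358) = 173950/674472 = 0.25791
Risk in exposed = 490/2374 = 0.20640; risk in unexposed = 358/713 = 0.50210; RR = 0.41108
OR/RR = 0.25791 / 0.41108 = 0.62739
The outcome is not rare, so the OR lies further from 1 than the RR.

0.627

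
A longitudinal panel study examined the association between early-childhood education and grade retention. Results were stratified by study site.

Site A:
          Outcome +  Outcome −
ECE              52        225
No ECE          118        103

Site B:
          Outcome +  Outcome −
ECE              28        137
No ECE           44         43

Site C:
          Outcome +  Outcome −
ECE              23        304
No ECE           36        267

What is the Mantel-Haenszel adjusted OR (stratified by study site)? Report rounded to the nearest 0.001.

0.267

OR_MH = Σ(aᵢdᵢ/nᵢ) / Σ(bᵢcᵢ/nᵢ), where nᵢ is the stratum total.
Stratum 1 (Site A): n = 498; a·d/n = 52·103/498 = 10.7550; b·c/n = 225·118/498 = 53.3133
Stratum 2 (Site B): n = 252; a·d/n = 28·43/252 = 4.7778; b·c/n = 137·44/252 = 23.9206
Stratum 3 (Site C): n = 630; a·d/n = 23·267/630 = 9.7476; b·c/n = 304·36/630 = 17.3714
OR_MH = (10.7550 + 4.7778 + 9.7476) / (53.3133 + 23.9206 + 17.3714) = 25.2804 / 94.6053 = 0.26722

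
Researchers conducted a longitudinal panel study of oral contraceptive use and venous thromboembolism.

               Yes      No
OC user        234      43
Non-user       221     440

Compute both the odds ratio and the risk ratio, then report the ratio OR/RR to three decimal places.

Cells: a = 234, b = 43, c = 221, d = 440.
OR = (234·440)/(43·221) = 102960/9503 = 10.83447
Risk in exposed = 234/277 = 0.84477; risk in unexposed = 221/661 = 0.33434; RR = 2.52665
OR/RR = 10.83447 / 2.52665 = 4.28808
The outcome is not rare, so the OR lies further from 1 than the RR.

4.288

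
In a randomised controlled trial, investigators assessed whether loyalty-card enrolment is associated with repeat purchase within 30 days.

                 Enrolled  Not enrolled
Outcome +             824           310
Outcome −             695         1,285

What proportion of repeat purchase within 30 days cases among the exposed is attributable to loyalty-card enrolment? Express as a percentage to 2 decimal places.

Reading the table with exposure as columns: a = 824 (Enrolled, case), b = 695 (Enrolled, non-case), c = 310 (Not enrolled, case), d = 1285.
Risk in exposed = 824/1519 = 0.54246; risk in unexposed = 310/1595 = 0.19436.
RR = 0.54246/0.19436 = 2.79106
AR% = (RR − 1)/RR × 100 = (2.79106 − 1)/2.79106 × 100 = 64.1713%

64.17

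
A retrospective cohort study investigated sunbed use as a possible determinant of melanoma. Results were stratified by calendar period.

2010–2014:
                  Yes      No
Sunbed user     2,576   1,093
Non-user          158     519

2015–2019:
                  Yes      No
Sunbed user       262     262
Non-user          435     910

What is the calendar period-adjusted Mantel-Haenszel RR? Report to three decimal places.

2.310

RR_MH = Σ(aᵢ·n₀ᵢ/nᵢ) / Σ(cᵢ·n₁ᵢ/nᵢ), with n₁ᵢ = aᵢ+bᵢ (exposed), n₀ᵢ = cᵢ+dᵢ (unexposed), nᵢ = n₁ᵢ+n₀ᵢ.
Stratum 1 (2010–2014): n₁ = 3669, n₀ = 677, n = 4346; a·n₀/n = 2576·677/4346 = 401.2775; c·n₁/n = 158·3669/4346 = 133.3875
Stratum 2 (2015–2019): n₁ = 524, n₀ = 1345, n = 1869; a·n₀/n = 262·1345/1869 = 188.5447; c·n₁/n = 435·524/1869 = 121.9583
RR_MH = (401.2775 + 188.5447) / (133.3875 + 121.9583) = 589.8222 / 255.3457 = 2.30990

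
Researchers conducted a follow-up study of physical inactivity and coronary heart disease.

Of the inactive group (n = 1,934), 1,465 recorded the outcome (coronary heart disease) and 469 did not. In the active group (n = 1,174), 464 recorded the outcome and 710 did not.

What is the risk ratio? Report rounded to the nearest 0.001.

1.917

From the description: a = 1465, b = 469, c = 464, d = 710.
Risk in exposed = 1465/1934 = 0.75750; risk in unexposed = 464/1174 = 0.39523.
RR = 0.75750 / 0.39523 = 1.91660
The risk among the exposed is 1.92 times that among the unexposed.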